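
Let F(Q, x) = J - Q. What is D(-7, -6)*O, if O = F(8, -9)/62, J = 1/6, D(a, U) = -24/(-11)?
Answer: -94/341 ≈ -0.27566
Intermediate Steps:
D(a, U) = 24/11 (D(a, U) = -24*(-1/11) = 24/11)
J = ⅙ ≈ 0.16667
F(Q, x) = ⅙ - Q
O = -47/372 (O = (⅙ - 1*8)/62 = (⅙ - 8)*(1/62) = -47/6*1/62 = -47/372 ≈ -0.12634)
D(-7, -6)*O = (24/11)*(-47/372) = -94/341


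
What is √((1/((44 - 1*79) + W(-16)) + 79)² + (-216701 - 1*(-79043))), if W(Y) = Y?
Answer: I*√341823674/51 ≈ 362.52*I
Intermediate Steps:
√((1/((44 - 1*79) + W(-16)) + 79)² + (-216701 - 1*(-79043))) = √((1/((44 - 1*79) - 16) + 79)² + (-216701 - 1*(-79043))) = √((1/((44 - 79) - 16) + 79)² + (-216701 + 79043)) = √((1/(-35 - 16) + 79)² - 137658) = √((1/(-51) + 79)² - 137658) = √((-1/51 + 79)² - 137658) = √((4028/51)² - 137658) = √(16224784/2601 - 137658) = √(-341823674/2601) = I*√341823674/51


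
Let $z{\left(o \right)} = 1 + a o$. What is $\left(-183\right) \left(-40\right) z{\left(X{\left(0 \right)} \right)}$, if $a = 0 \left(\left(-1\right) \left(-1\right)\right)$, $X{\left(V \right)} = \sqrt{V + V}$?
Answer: $7320$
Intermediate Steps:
$X{\left(V \right)} = \sqrt{2} \sqrt{V}$ ($X{\left(V \right)} = \sqrt{2 V} = \sqrt{2} \sqrt{V}$)
$a = 0$ ($a = 0 \cdot 1 = 0$)
$z{\left(o \right)} = 1$ ($z{\left(o \right)} = 1 + 0 o = 1 + 0 = 1$)
$\left(-183\right) \left(-40\right) z{\left(X{\left(0 \right)} \right)} = \left(-183\right) \left(-40\right) 1 = 7320 \cdot 1 = 7320$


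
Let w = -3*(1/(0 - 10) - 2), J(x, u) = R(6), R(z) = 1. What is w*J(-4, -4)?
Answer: 63/10 ≈ 6.3000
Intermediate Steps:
J(x, u) = 1
w = 63/10 (w = -3*(1/(-10) - 2) = -3*(-⅒ - 2) = -3*(-21/10) = 63/10 ≈ 6.3000)
w*J(-4, -4) = (63/10)*1 = 63/10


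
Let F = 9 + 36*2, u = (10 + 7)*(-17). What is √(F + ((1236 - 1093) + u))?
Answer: I*√65 ≈ 8.0623*I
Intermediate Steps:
u = -289 (u = 17*(-17) = -289)
F = 81 (F = 9 + 72 = 81)
√(F + ((1236 - 1093) + u)) = √(81 + ((1236 - 1093) - 289)) = √(81 + (143 - 289)) = √(81 - 146) = √(-65) = I*√65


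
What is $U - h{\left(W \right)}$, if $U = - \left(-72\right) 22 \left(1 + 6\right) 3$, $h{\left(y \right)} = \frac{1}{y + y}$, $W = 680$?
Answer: $\frac{45239039}{1360} \approx 33264.0$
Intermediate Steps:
$h{\left(y \right)} = \frac{1}{2 y}$
$U = 33264$ ($U = - \left(-1584\right) 7 \cdot 3 = - \left(-1584\right) 21 = \left(-1\right) \left(-33264\right) = 33264$)
$U - h{\left(W \right)} = 33264 - \frac{1}{2 \cdot 680} = 33264 - \frac{1}{2} \cdot \frac{1}{680} = 33264 - \frac{1}{1360} = \frac{45239039}{1360}$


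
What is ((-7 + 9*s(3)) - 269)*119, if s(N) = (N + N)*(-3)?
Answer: -52122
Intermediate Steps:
s(N) = -6*N (s(N) = (2*N)*(-3) = -6*N)
((-7 + 9*s(3)) - 269)*119 = ((-7 + 9*(-6*3)) - 269)*119 = ((-7 + 9*(-18)) - 269)*119 = ((-7 - 162) - 269)*119 = (-169 - 269)*119 = -438*119 = -52122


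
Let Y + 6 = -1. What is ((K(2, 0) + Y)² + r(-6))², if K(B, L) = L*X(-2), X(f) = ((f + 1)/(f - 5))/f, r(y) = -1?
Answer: 2304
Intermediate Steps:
Y = -7 (Y = -6 - 1 = -7)
X(f) = (1 + f)/(f*(-5 + f)) (X(f) = ((1 + f)/(-5 + f))/f = (1 + f)/(f*(-5 + f)))
K(B, L) = -L/14 (K(B, L) = L*((1 - 2)/((-2)*(-5 - 2))) = L*(-½*(-1)/(-7)) = L*(-½*(-⅐)*(-1)) = L*(-1/14) = -L/14)
((K(2, 0) + Y)² + r(-6))² = ((-1/14*0 - 7)² - 1)² = ((0 - 7)² - 1)² = ((-7)² - 1)² = (49 - 1)² = 48² = 2304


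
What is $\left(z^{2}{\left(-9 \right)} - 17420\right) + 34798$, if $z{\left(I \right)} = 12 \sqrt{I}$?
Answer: $16082$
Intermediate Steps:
$\left(z^{2}{\left(-9 \right)} - 17420\right) + 34798 = \left(\left(12 \sqrt{-9}\right)^{2} - 17420\right) + 34798 = \left(\left(12 \cdot 3 i\right)^{2} - 17420\right) + 34798 = \left(\left(36 i\right)^{2} - 17420\right) + 34798 = \left(-1296 - 17420\right) + 34798 = -18716 + 34798 = 16082$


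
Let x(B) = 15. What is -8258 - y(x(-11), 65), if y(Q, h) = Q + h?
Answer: -8338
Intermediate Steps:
-8258 - y(x(-11), 65) = -8258 - (15 + 65) = -8258 - 1*80 = -8258 - 80 = -8338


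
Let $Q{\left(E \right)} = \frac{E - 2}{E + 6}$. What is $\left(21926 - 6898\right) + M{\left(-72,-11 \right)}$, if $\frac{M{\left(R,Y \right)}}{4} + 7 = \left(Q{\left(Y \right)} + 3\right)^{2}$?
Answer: $\frac{378136}{25} \approx 15125.0$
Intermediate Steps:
$Q{\left(E \right)} = \frac{-2 + E}{6 + E}$
$M{\left(R,Y \right)} = -28 + 4 \left(3 + \frac{-2 + Y}{6 + Y}\right)^{2}$ ($M{\left(R,Y \right)} = -28 + 4 \left(\frac{-2 + Y}{6 + Y} + 3\right)^{2} = -28 + 4 \left(3 + \frac{-2 + Y}{6 + Y}\right)^{2}$)
$\left(21926 - 6898\right) + M{\left(-72,-11 \right)} = \left(21926 - 6898\right) - \left(28 - \frac{64 \left(4 - 11\right)^{2}}{\left(6 - 11\right)^{2}}\right) = 15028 - \left(28 - \frac{64 \left(-7\right)^{2}}{25}\right) = 15028 - \left(28 - \frac{3136}{25}\right) = 15028 + \left(-28 + \frac{3136}{25}\right) = 15028 + \frac{2436}{25} = \frac{378136}{25}$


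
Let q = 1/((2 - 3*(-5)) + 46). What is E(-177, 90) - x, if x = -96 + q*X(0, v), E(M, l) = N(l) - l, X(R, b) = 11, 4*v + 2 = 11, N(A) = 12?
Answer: 1123/63 ≈ 17.825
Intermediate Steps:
v = 9/4 (v = -½ + (¼)*11 = -½ + 11/4 = 9/4 ≈ 2.2500)
E(M, l) = 12 - l
q = 1/63 (q = 1/((2 + 15) + 46) = 1/(17 + 46) = 1/63 ≈ 0.015873)
x = -6037/63 (x = -96 + (1/63)*11 = -96 + 11/63 = -6037/63 ≈ -95.825)
E(-177, 90) - x = (12 - 1*90) - 1*(-6037/63) = (12 - 90) + 6037/63 = -78 + 6037/63 = 1123/63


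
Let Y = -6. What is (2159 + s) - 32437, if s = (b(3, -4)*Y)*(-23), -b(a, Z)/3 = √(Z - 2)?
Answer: -30278 - 414*I*√6 ≈ -30278.0 - 1014.1*I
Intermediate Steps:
b(a, Z) = -3*√(-2 + Z) (b(a, Z) = -3*√(Z - 2) = -3*√(-2 + Z))
s = -414*I*√6 (s = (-3*√(-2 - 4)*(-6))*(-23) = (-3*I*√6*(-6))*(-23) = (18*I*√6)*(-23) = -414*I*√6 ≈ -1014.1*I)
(2159 + s) - 32437 = (2159 - 414*I*√6) - 32437 = -30278 - 414*I*√6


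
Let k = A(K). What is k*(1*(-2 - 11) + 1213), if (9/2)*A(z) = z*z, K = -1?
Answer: 800/3 ≈ 266.67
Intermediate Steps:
A(z) = 2*z²/9 (A(z) = 2*(z*z)/9 = 2*z²/9)
k = 2/9 (k = (2/9)*(-1)² = (2/9)*1 = 2/9 ≈ 0.22222)
k*(1*(-2 - 11) + 1213) = 2*(1*(-2 - 11) + 1213)/9 = 2*(1*(-13) + 1213)/9 = 2*(-13 + 1213)/9 = (2/9)*1200 = 800/3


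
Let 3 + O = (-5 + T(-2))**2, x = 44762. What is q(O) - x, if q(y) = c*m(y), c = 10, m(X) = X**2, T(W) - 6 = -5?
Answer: -43072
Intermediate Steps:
T(W) = 1 (T(W) = 6 - 5 = 1)
O = 13 (O = -3 + (-5 + 1)**2 = -3 + (-4)**2 = -3 + 16 = 13)
q(y) = 10*y**2
q(O) - x = 10*13**2 - 1*44762 = 10*169 - 44762 = 1690 - 44762 = -43072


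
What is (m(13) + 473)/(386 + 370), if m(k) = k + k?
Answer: 499/756 ≈ 0.66005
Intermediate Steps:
m(k) = 2*k
(m(13) + 473)/(386 + 370) = (2*13 + 473)/(386 + 370) = (26 + 473)/756 = 499*(1/756) = 499/756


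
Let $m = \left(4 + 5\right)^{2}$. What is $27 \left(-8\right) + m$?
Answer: $-135$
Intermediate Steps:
$m = 81$ ($m = 9^{2} = 81$)
$27 \left(-8\right) + m = 27 \left(-8\right) + 81 = -216 + 81 = -135$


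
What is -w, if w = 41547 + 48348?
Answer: -89895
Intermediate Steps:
w = 89895
-w = -1*89895 = -89895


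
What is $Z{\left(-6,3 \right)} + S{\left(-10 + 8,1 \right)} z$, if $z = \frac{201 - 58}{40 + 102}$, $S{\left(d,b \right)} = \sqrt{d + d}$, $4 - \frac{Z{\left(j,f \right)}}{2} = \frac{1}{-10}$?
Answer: $\frac{41}{5} + \frac{143 i}{71} \approx 8.2 + 2.0141 i$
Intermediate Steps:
$Z{\left(j,f \right)} = \frac{41}{5}$ ($Z{\left(j,f \right)} = 8 - \frac{2}{-10} = 8 - - \frac{1}{5} = 8 + \frac{1}{5} = \frac{41}{5}$)
$S{\left(d,b \right)} = \sqrt{2} \sqrt{d}$ ($S{\left(d,b \right)} = \sqrt{2 d} = \sqrt{2} \sqrt{d}$)
$z = \frac{143}{142} \approx 1.007$
$Z{\left(-6,3 \right)} + S{\left(-10 + 8,1 \right)} z = \frac{41}{5} + \sqrt{2} \sqrt{-10 + 8} \cdot \frac{143}{142} = \frac{41}{5} + \sqrt{2} \sqrt{-2} \cdot \frac{143}{142} = \frac{41}{5} + \sqrt{2} i \sqrt{2} \cdot \frac{143}{142} = \frac{41}{5} + 2 i \frac{143}{142} = \frac{41}{5} + \frac{143 i}{71}$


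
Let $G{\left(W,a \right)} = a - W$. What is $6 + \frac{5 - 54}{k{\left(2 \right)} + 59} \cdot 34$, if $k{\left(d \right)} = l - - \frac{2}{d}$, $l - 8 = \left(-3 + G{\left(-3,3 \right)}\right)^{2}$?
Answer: $- \frac{172}{11} \approx -15.636$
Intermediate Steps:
$l = 17$ ($l = 8 + \left(-3 + \left(3 - -3\right)\right)^{2} = 8 + \left(-3 + \left(3 + 3\right)\right)^{2} = 8 + \left(-3 + 6\right)^{2} = 8 + 3^{2} = 8 + 9 = 17$)
$k{\left(d \right)} = 17 + \frac{2}{d}$ ($k{\left(d \right)} = 17 - - \frac{2}{d} = 17 + \frac{2}{d}$)
$6 + \frac{5 - 54}{k{\left(2 \right)} + 59} \cdot 34 = 6 + \frac{5 - 54}{\left(17 + \frac{2}{2}\right) + 59} \cdot 34 = 6 + - \frac{49}{\left(17 + 2 \cdot \frac{1}{2}\right) + 59} \cdot 34 = 6 + - \frac{49}{\left(17 + 1\right) + 59} \cdot 34 = 6 + - \frac{49}{18 + 59} \cdot 34 = 6 + - \frac{49}{77} \cdot 34 = 6 + \left(-49\right) \frac{1}{77} \cdot 34 = 6 - \frac{238}{11} = - \frac{172}{11}$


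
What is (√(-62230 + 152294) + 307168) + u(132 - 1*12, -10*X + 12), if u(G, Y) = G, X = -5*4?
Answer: 307288 + 4*√5629 ≈ 3.0759e+5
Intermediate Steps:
X = -20
(√(-62230 + 152294) + 307168) + u(132 - 1*12, -10*X + 12) = (√(-62230 + 152294) + 307168) + (132 - 1*12) = (√90064 + 307168) + (132 - 12) = (4*√5629 + 307168) + 120 = (307168 + 4*√5629) + 120 = 307288 + 4*√5629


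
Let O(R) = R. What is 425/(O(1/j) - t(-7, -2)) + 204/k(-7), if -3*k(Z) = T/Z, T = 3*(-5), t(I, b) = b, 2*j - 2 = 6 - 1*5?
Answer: -5049/40 ≈ -126.22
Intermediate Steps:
j = 3/2 (j = 1 + (6 - 1*5)/2 = 1 + (6 - 5)/2 = 1 + (½)*1 = 1 + ½ = 3/2 ≈ 1.5000)
T = -15
k(Z) = 5/Z (k(Z) = -(-5)/Z = 5/Z)
425/(O(1/j) - t(-7, -2)) + 204/k(-7) = 425/(1/(3/2) - 1*(-2)) + 204/((5/(-7))) = 425/(⅔ + 2) + 204/((5*(-⅐))) = 425/(8/3) + 204/(-5/7) = 425*(3/8) + 204*(-7/5) = 1275/8 - 1428/5 = -5049/40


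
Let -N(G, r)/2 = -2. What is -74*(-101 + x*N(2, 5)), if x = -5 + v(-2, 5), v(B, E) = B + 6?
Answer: 7770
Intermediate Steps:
N(G, r) = 4 (N(G, r) = -2*(-2) = 4)
v(B, E) = 6 + B
x = -1 (x = -5 + (6 - 2) = -5 + 4 = -1)
-74*(-101 + x*N(2, 5)) = -74*(-101 - 1*4) = -74*(-101 - 4) = -74*(-105) = 7770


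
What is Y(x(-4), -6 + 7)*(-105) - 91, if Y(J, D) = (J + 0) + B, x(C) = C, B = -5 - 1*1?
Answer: 959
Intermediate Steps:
B = -6 (B = -5 - 1 = -6)
Y(J, D) = -6 + J (Y(J, D) = (J + 0) - 6 = J - 6 = -6 + J)
Y(x(-4), -6 + 7)*(-105) - 91 = (-6 - 4)*(-105) - 91 = -10*(-105) - 91 = 1050 - 91 = 959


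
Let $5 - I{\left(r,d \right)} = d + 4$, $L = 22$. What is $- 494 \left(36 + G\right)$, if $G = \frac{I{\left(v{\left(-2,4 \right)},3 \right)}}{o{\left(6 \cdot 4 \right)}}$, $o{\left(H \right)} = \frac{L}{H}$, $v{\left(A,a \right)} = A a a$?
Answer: $- \frac{183768}{11} \approx -16706.0$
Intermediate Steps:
$v{\left(A,a \right)} = A a^{2}$
$I{\left(r,d \right)} = 1 - d$ ($I{\left(r,d \right)} = 5 - \left(d + 4\right) = 5 - \left(4 + d\right) = 1 - d$)
$o{\left(H \right)} = \frac{22}{H}$
$G = - \frac{24}{11}$ ($G = \frac{1 - 3}{22 \frac{1}{6 \cdot 4}} = \frac{1 - 3}{22 \cdot \frac{1}{24}} = - \frac{2}{22 \cdot \frac{1}{24}} = - \frac{2}{\frac{11}{12}} = \left(-2\right) \frac{12}{11} = - \frac{24}{11} \approx -2.1818$)
$- 494 \left(36 + G\right) = - 494 \left(36 - \frac{24}{11}\right) = \left(-494\right) \frac{372}{11} = - \frac{183768}{11}$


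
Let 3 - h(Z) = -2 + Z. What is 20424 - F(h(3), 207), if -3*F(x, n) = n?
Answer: 20493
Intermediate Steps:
h(Z) = 5 - Z (h(Z) = 3 - (-2 + Z) = 3 + (2 - Z) = 5 - Z)
F(x, n) = -n/3
20424 - F(h(3), 207) = 20424 - (-1)*207/3 = 20424 - 1*(-69) = 20424 + 69 = 20493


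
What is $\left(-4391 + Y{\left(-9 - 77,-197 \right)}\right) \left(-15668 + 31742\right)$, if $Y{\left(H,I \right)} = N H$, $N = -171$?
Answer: $165803310$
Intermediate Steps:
$Y{\left(H,I \right)} = - 171 H$
$\left(-4391 + Y{\left(-9 - 77,-197 \right)}\right) \left(-15668 + 31742\right) = \left(-4391 - 171 \left(-9 - 77\right)\right) \left(-15668 + 31742\right) = \left(-4391 - 171 \left(-9 - 77\right)\right) 16074 = \left(-4391 - -14706\right) 16074 = \left(-4391 + 14706\right) 16074 = 10315 \cdot 16074 = 165803310$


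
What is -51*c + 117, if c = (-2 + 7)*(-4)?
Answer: 1137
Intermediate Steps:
c = -20 (c = 5*(-4) = -20)
-51*c + 117 = -51*(-20) + 117 = 1020 + 117 = 1137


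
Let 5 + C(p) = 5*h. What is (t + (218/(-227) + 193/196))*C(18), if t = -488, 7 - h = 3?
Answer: -325665195/44492 ≈ -7319.6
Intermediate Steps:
h = 4 (h = 7 - 1*3 = 7 - 3 = 4)
C(p) = 15 (C(p) = -5 + 5*4 = -5 + 20 = 15)
(t + (218/(-227) + 193/196))*C(18) = (-488 + (218/(-227) + 193/196))*15 = (-488 + (218*(-1/227) + 193*(1/196)))*15 = (-488 + (-218/227 + 193/196))*15 = (-488 + 1083/44492)*15 = -21711013/44492*15 = -325665195/44492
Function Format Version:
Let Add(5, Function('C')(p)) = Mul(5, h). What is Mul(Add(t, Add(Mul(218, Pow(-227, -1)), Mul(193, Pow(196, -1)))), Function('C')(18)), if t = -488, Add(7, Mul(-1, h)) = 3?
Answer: Rational(-325665195, 44492) ≈ -7319.6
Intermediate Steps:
h = 4 (h = Add(7, Mul(-1, 3)) = Add(7, -3) = 4)
Function('C')(p) = 15 (Function('C')(p) = Add(-5, Mul(5, 4)) = Add(-5, 20) = 15)
Mul(Add(t, Add(Mul(218, Pow(-227, -1)), Mul(193, Pow(196, -1)))), Function('C')(18)) = Mul(Add(-488, Add(Mul(218, Pow(-227, -1)), Mul(193, Pow(196, -1)))), 15) = Mul(Add(-488, Add(Mul(218, Rational(-1, 227)), Mul(193, Rational(1, 196)))), 15) = Mul(Add(-488, Add(Rational(-218, 227), Rational(193, 196))), 15) = Mul(Add(-488, Rational(1083, 44492)), 15) = Mul(Rational(-21711013, 44492), 15) = Rational(-325665195, 44492)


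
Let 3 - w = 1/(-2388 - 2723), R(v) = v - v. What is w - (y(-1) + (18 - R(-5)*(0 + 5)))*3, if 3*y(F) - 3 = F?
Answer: -270882/5111 ≈ -53.000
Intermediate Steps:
R(v) = 0
y(F) = 1 + F/3
w = 15334/5111 (w = 3 - 1/(-2388 - 2723) = 3 - 1/(-5111) = 3 - 1*(-1/5111) = 3 + 1/5111 = 15334/5111 ≈ 3.0002)
w - (y(-1) + (18 - R(-5)*(0 + 5)))*3 = 15334/5111 - ((1 + (⅓)*(-1)) + (18 - 0*(0 + 5)))*3 = 15334/5111 - ((1 - ⅓) + (18 - 0*5))*3 = 15334/5111 - (⅔ + (18 - 1*0))*3 = 15334/5111 - (⅔ + (18 + 0))*3 = 15334/5111 - (⅔ + 18)*3 = 15334/5111 - 56*3/3 = 15334/5111 - 1*56 = 15334/5111 - 56 = -270882/5111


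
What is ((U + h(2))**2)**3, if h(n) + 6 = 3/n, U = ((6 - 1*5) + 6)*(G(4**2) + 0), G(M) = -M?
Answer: 160005726539569/64 ≈ 2.5001e+12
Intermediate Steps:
U = -112 (U = ((6 - 1*5) + 6)*(-1*4**2 + 0) = ((6 - 5) + 6)*(-1*16 + 0) = (1 + 6)*(-16 + 0) = 7*(-16) = -112)
h(n) = -6 + 3/n
((U + h(2))**2)**3 = ((-112 + (-6 + 3/2))**2)**3 = ((-112 - 9/2)**2)**3 = ((-233/2)**2)**3 = (54289/4)**3 = 160005726539569/64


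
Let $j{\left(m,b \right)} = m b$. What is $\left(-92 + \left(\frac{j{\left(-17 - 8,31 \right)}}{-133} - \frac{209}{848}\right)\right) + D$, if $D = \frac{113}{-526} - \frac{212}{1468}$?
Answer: $- \frac{944674372533}{10886024464} \approx -86.779$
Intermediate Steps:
$j{\left(m,b \right)} = b m$
$D = - \frac{69349}{193042}$ ($D = 113 \left(- \frac{1}{526}\right) - \frac{53}{367} = - \frac{113}{526} - \frac{53}{367} = - \frac{69349}{193042} \approx -0.35924$)
$\left(-92 + \left(\frac{j{\left(-17 - 8,31 \right)}}{-133} - \frac{209}{848}\right)\right) + D = \left(-92 - \left(\frac{209}{848} - \frac{31 \left(-17 - 8\right)}{-133}\right)\right) - \frac{69349}{193042} = \left(-92 - \left(\frac{209}{848} - 31 \left(-17 - 8\right) \left(- \frac{1}{133}\right)\right)\right) - \frac{69349}{193042} = \left(-92 - \left(\frac{209}{848} - 31 \left(-25\right) \left(- \frac{1}{133}\right)\right)\right) - \frac{69349}{193042} = \left(-92 - - \frac{629403}{112784}\right) - \frac{69349}{193042} = \left(-92 + \left(\frac{775}{133} - \frac{209}{848}\right)\right) - \frac{69349}{193042} = \left(-92 + \frac{629403}{112784}\right) - \frac{69349}{193042} = - \frac{9746725}{112784} - \frac{69349}{193042} = - \frac{944674372533}{10886024464}$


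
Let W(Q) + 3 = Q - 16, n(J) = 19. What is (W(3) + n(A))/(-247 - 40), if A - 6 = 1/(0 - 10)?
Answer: -3/287 ≈ -0.010453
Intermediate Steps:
A = 59/10 (A = 6 + 1/(0 - 10) = 6 + 1/(-10) = 6 - 1/10 = 59/10 ≈ 5.9000)
W(Q) = -19 + Q (W(Q) = -3 + (Q - 16) = -3 + (-16 + Q) = -19 + Q)
(W(3) + n(A))/(-247 - 40) = ((-19 + 3) + 19)/(-247 - 40) = (-16 + 19)/(-287) = 3*(-1/287) = -3/287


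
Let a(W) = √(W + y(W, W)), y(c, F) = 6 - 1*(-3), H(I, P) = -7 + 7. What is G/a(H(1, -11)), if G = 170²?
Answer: 28900/3 ≈ 9633.3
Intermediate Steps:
H(I, P) = 0
G = 28900
y(c, F) = 9 (y(c, F) = 6 + 3 = 9)
a(W) = √(9 + W) (a(W) = √(W + 9) = √(9 + W))
G/a(H(1, -11)) = 28900/(√(9 + 0)) = 28900/(√9) = 28900/3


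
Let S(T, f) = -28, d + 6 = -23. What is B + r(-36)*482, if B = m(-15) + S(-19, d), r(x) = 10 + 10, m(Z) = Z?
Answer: 9597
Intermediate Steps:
d = -29 (d = -6 - 23 = -29)
r(x) = 20
B = -43 (B = -15 - 28 = -43)
B + r(-36)*482 = -43 + 20*482 = -43 + 9640 = 9597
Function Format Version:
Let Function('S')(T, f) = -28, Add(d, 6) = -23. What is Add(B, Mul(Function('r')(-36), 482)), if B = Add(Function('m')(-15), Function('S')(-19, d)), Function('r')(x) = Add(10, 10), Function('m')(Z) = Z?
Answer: 9597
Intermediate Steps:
d = -29 (d = Add(-6, -23) = -29)
Function('r')(x) = 20
B = -43 (B = Add(-15, -28) = -43)
Add(B, Mul(Function('r')(-36), 482)) = Add(-43, Mul(20, 482)) = Add(-43, 9640) = 9597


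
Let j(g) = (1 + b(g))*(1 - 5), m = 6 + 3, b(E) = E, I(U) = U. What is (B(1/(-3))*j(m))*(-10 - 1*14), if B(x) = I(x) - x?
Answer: 0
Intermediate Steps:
B(x) = 0 (B(x) = x - x = 0)
m = 9
j(g) = -4 - 4*g (j(g) = (1 + g)*(1 - 5) = (1 + g)*(-4) = -4 - 4*g)
(B(1/(-3))*j(m))*(-10 - 1*14) = (0*(-4 - 4*9))*(-10 - 1*14) = (0*(-4 - 36))*(-10 - 14) = (0*(-40))*(-24) = 0*(-24) = 0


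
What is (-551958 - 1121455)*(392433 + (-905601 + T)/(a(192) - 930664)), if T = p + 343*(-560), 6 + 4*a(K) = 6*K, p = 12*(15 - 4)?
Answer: -1221966103602760369/1860755 ≈ -6.5670e+11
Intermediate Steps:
p = 132 (p = 12*11 = 132)
a(K) = -3/2 + 3*K/2 (a(K) = -3/2 + (6*K)/4 = -3/2 + 3*K/2)
T = -191948 (T = 132 + 343*(-560) = 132 - 192080 = -191948)
(-551958 - 1121455)*(392433 + (-905601 + T)/(a(192) - 930664)) = (-551958 - 1121455)*(392433 + (-905601 - 191948)/((-3/2 + (3/2)*192) - 930664)) = -1673413*(392433 - 1097549/((-3/2 + 288) - 930664)) = -1673413*(392433 - 1097549/(573/2 - 930664)) = -1673413*(392433 - 1097549/(-1860755/2)) = -1673413*(392433 - 1097549*(-2/1860755)) = -1673413*(392433 + 2195098/1860755) = -1673413*730223862013/1860755 = -1221966103602760369/1860755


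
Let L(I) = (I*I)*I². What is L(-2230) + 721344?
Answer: 24729735131344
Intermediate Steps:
L(I) = I⁴ (L(I) = I²*I² = I⁴)
L(-2230) + 721344 = (-2230)⁴ + 721344 = 24729734410000 + 721344 = 24729735131344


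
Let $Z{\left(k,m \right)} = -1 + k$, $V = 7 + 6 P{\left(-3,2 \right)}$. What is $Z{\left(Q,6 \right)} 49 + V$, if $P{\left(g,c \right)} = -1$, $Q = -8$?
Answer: $-440$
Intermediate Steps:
$V = 1$ ($V = 7 + 6 \left(-1\right) = 7 - 6 = 1$)
$Z{\left(Q,6 \right)} 49 + V = \left(-1 - 8\right) 49 + 1 = \left(-9\right) 49 + 1 = -441 + 1 = -440$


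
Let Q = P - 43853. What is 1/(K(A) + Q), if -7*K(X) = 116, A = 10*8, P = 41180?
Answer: -7/18827 ≈ -0.00037181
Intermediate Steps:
A = 80
K(X) = -116/7 (K(X) = -1/7*116 = -116/7)
Q = -2673 (Q = 41180 - 43853 = -2673)
1/(K(A) + Q) = 1/(-116/7 - 2673) = 1/(-18827/7) = -7/18827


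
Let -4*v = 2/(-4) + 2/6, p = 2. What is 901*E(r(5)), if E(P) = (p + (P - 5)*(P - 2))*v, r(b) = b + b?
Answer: 6307/4 ≈ 1576.8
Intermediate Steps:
r(b) = 2*b
v = 1/24 (v = -(2/(-4) + 2/6)/4 = -(2*(-1/4) + 2*(1/6))/4 = -(-1/2 + 1/3)/4 = -1/4*(-1/6) = 1/24 ≈ 0.041667)
E(P) = 1/12 + (-5 + P)*(-2 + P)/24 (E(P) = (2 + (P - 5)*(P - 2))*(1/24) = (2 + (-5 + P)*(-2 + P))*(1/24) = 1/12 + (-5 + P)*(-2 + P)/24)
901*E(r(5)) = 901*(1/2 - 7*5/12 + (2*5)**2/24) = 901*(1/2 - 7/24*10 + (1/24)*10**2) = 901*(1/2 - 35/12 + (1/24)*100) = 901*(1/2 - 35/12 + 25/6) = 901*(7/4) = 6307/4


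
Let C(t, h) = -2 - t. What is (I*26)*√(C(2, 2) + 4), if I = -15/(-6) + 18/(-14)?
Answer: 0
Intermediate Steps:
I = 17/14 (I = -15*(-⅙) + 18*(-1/14) = 5/2 - 9/7 = 17/14 ≈ 1.2143)
(I*26)*√(C(2, 2) + 4) = ((17/14)*26)*√((-2 - 1*2) + 4) = 221*√((-2 - 2) + 4)/7 = 221*√(-4 + 4)/7 = 221*√0/7 = (221/7)*0 = 0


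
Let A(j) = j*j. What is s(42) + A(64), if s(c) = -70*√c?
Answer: 4096 - 70*√42 ≈ 3642.3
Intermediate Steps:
A(j) = j²
s(42) + A(64) = -70*√42 + 64² = -70*√42 + 4096 = 4096 - 70*√42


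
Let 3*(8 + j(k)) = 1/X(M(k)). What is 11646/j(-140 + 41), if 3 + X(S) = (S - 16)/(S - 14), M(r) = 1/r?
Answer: -90000288/63211 ≈ -1423.8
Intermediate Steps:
M(r) = 1/r
X(S) = -3 + (-16 + S)/(-14 + S) (X(S) = -3 + (S - 16)/(S - 14) = -3 + (-16 + S)/(-14 + S))
j(k) = -8 + (-14 + 1/k)/(6*(13 - 1/k)) (j(k) = -8 + 1/(3*((2*(13 - 1/k)/(-14 + 1/k)))) = -8 + ((-14 + 1/k)/(2*(13 - 1/k)))/3 = -8 + (-14 + 1/k)/(6*(13 - 1/k)))
11646/j(-140 + 41) = 11646/(((49 - 638*(-140 + 41))/(6*(-1 + 13*(-140 + 41))))) = 11646/(((49 - 638*(-99))/(6*(-1 + 13*(-99))))) = 11646/(((49 + 63162)/(6*(-1 - 1287)))) = 11646/(((⅙)*63211/(-1288))) = 11646/(((⅙)*(-1/1288)*63211)) = 11646/(-63211/7728) = 11646*(-7728/63211) = -90000288/63211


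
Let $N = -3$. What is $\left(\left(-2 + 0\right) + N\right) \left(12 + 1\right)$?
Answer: $-65$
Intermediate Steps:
$\left(\left(-2 + 0\right) + N\right) \left(12 + 1\right) = \left(\left(-2 + 0\right) - 3\right) \left(12 + 1\right) = \left(-2 - 3\right) 13 = \left(-5\right) 13 = -65$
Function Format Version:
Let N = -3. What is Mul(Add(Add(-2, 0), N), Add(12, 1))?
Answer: -65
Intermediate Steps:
Mul(Add(Add(-2, 0), N), Add(12, 1)) = Mul(Add(Add(-2, 0), -3), Add(12, 1)) = Mul(Add(-2, -3), 13) = Mul(-5, 13) = -65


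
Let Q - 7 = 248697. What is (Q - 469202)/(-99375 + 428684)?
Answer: -220498/329309 ≈ -0.66958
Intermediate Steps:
Q = 248704 (Q = 7 + 248697 = 248704)
(Q - 469202)/(-99375 + 428684) = (248704 - 469202)/(-99375 + 428684) = -220498/329309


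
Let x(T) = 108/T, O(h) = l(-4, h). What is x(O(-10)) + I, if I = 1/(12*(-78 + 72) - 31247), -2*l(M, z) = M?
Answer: 1691225/31319 ≈ 54.000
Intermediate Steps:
l(M, z) = -M/2
O(h) = 2 (O(h) = -½*(-4) = 2)
I = -1/31319 (I = 1/(12*(-6) - 31247) = 1/(-72 - 31247) = 1/(-31319) = -1/31319 ≈ -3.1930e-5)
x(O(-10)) + I = 108/2 - 1/31319 = 108*(½) - 1/31319 = 54 - 1/31319 = 1691225/31319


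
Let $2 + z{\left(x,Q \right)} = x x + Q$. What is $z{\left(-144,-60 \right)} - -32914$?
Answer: $53588$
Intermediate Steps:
$z{\left(x,Q \right)} = -2 + Q + x^{2}$ ($z{\left(x,Q \right)} = -2 + \left(x x + Q\right) = -2 + \left(x^{2} + Q\right) = -2 + \left(Q + x^{2}\right) = -2 + Q + x^{2}$)
$z{\left(-144,-60 \right)} - -32914 = \left(-2 - 60 + \left(-144\right)^{2}\right) - -32914 = \left(-2 - 60 + 20736\right) + 32914 = 20674 + 32914 = 53588$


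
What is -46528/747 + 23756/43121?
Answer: -1988588156/32211387 ≈ -61.736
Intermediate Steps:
-46528/747 + 23756/43121 = -1988588156/32211387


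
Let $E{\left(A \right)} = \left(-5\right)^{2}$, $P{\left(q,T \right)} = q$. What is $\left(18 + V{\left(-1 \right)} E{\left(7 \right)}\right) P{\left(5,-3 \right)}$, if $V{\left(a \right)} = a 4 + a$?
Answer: $-535$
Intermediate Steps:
$E{\left(A \right)} = 25$
$V{\left(a \right)} = 5 a$ ($V{\left(a \right)} = 4 a + a = 5 a$)
$\left(18 + V{\left(-1 \right)} E{\left(7 \right)}\right) P{\left(5,-3 \right)} = \left(18 + 5 \left(-1\right) 25\right) 5 = \left(18 - 125\right) 5 = \left(-107\right) 5 = -535$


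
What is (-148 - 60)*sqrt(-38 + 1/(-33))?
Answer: -208*I*sqrt(41415)/33 ≈ -1282.7*I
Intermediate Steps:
(-148 - 60)*sqrt(-38 + 1/(-33)) = -208*sqrt(-38 + 1*(-1/33)) = -208*sqrt(-38 - 1/33) = -208*I*sqrt(41415)/33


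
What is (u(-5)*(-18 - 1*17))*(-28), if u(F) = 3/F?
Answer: -588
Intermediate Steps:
(u(-5)*(-18 - 1*17))*(-28) = ((3/(-5))*(-18 - 1*17))*(-28) = ((3*(-⅕))*(-18 - 17))*(-28) = -⅗*(-35)*(-28) = 21*(-28) = -588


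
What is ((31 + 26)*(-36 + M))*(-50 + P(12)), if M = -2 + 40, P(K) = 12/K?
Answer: -5586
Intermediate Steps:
M = 38
((31 + 26)*(-36 + M))*(-50 + P(12)) = ((31 + 26)*(-36 + 38))*(-50 + 12/12) = (57*2)*(-50 + 12*(1/12)) = 114*(-50 + 1) = 114*(-49) = -5586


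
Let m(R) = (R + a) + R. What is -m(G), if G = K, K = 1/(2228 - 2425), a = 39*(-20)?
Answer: 153662/197 ≈ 780.01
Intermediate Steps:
a = -780
K = -1/197 (K = 1/(-197) = -1/197 ≈ -0.0050761)
G = -1/197 ≈ -0.0050761
m(R) = -780 + 2*R (m(R) = (R - 780) + R = (-780 + R) + R = -780 + 2*R)
-m(G) = -(-780 + 2*(-1/197)) = -(-780 - 2/197) = -1*(-153662/197) = 153662/197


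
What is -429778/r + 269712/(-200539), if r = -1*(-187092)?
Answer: -68324103923/18759621294 ≈ -3.6421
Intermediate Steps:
r = 187092
-429778/r + 269712/(-200539) = -429778/187092 + 269712/(-200539) = -429778*1/187092 + 269712*(-1/200539) = -214889/93546 - 269712/200539 = -68324103923/18759621294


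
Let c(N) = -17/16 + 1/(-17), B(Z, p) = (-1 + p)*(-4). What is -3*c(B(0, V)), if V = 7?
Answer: 915/272 ≈ 3.3640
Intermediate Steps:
B(Z, p) = 4 - 4*p
c(N) = -305/272 (c(N) = -17*1/16 + 1*(-1/17) = -17/16 - 1/17 = -305/272)
-3*c(B(0, V)) = -3*(-305/272) = 915/272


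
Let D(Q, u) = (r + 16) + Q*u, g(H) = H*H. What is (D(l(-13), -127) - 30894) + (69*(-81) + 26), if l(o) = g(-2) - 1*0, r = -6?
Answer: -36955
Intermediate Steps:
g(H) = H²
l(o) = 4 (l(o) = (-2)² - 1*0 = 4 + 0 = 4)
D(Q, u) = 10 + Q*u (D(Q, u) = (-6 + 16) + Q*u = 10 + Q*u)
(D(l(-13), -127) - 30894) + (69*(-81) + 26) = ((10 + 4*(-127)) - 30894) + (69*(-81) + 26) = ((10 - 508) - 30894) + (-5589 + 26) = (-498 - 30894) - 5563 = -31392 - 5563 = -36955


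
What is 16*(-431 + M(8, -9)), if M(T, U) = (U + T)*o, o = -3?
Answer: -6848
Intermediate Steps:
M(T, U) = -3*T - 3*U (M(T, U) = (U + T)*(-3) = (T + U)*(-3) = -3*T - 3*U)
16*(-431 + M(8, -9)) = 16*(-431 + (-3*8 - 3*(-9))) = 16*(-431 + (-24 + 27)) = 16*(-431 + 3) = 16*(-428) = -6848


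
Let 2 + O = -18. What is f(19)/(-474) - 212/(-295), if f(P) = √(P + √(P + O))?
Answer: 212/295 - √(19 + I)/474 ≈ 0.70944 - 0.00024192*I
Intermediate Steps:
O = -20 (O = -2 - 18 = -20)
f(P) = √(P + √(-20 + P)) (f(P) = √(P + √(P - 20)) = √(P + √(-20 + P)))
f(19)/(-474) - 212/(-295) = √(19 + √(-20 + 19))/(-474) - 212/(-295) = √(19 + √(-1))*(-1/474) - 212*(-1/295) = √(19 + I)*(-1/474) + 212/295 = -√(19 + I)/474 + 212/295 = 212/295 - √(19 + I)/474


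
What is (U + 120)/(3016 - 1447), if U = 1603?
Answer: 1723/1569 ≈ 1.0982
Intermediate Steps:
(U + 120)/(3016 - 1447) = (1603 + 120)/(3016 - 1447) = 1723/1569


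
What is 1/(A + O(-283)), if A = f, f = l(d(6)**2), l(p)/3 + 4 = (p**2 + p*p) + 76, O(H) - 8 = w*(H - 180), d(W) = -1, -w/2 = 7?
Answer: 1/6712 ≈ 0.00014899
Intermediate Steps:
w = -14 (w = -2*7 = -14)
O(H) = 2528 - 14*H (O(H) = 8 - 14*(H - 180) = 8 - 14*(-180 + H) = 8 + (2520 - 14*H) = 2528 - 14*H)
l(p) = 216 + 6*p**2 (l(p) = -12 + 3*((p**2 + p*p) + 76) = -12 + 3*((p**2 + p**2) + 76) = -12 + 3*(2*p**2 + 76) = -12 + 3*(76 + 2*p**2) = -12 + (228 + 6*p**2) = 216 + 6*p**2)
f = 222 (f = 216 + 6*((-1)**2)**2 = 216 + 6*1**2 = 216 + 6*1 = 216 + 6 = 222)
A = 222
1/(A + O(-283)) = 1/(222 + (2528 - 14*(-283))) = 1/(222 + (2528 + 3962)) = 1/(222 + 6490) = 1/6712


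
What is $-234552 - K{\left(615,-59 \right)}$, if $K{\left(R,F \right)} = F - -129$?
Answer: $-234622$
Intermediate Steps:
$K{\left(R,F \right)} = 129 + F$ ($K{\left(R,F \right)} = F + 129 = 129 + F$)
$-234552 - K{\left(615,-59 \right)} = -234552 - \left(129 - 59\right) = -234552 - 70 = -234622$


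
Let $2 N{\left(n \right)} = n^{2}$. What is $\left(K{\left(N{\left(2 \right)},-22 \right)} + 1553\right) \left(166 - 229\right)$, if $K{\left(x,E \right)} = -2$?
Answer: $-97713$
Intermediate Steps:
$N{\left(n \right)} = \frac{n^{2}}{2}$
$\left(K{\left(N{\left(2 \right)},-22 \right)} + 1553\right) \left(166 - 229\right) = \left(-2 + 1553\right) \left(166 - 229\right) = 1551 \left(166 - 229\right) = 1551 \left(-63\right) = -97713$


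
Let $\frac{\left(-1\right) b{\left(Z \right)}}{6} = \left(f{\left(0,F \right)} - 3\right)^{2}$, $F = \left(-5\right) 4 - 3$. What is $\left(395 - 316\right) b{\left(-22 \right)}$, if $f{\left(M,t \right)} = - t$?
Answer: $-189600$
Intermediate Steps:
$F = -23$ ($F = -20 - 3 = -23$)
$b{\left(Z \right)} = -2400$ ($b{\left(Z \right)} = - 6 \left(\left(-1\right) \left(-23\right) - 3\right)^{2} = - 6 \left(23 - 3\right)^{2} = - 6 \cdot 20^{2} = \left(-6\right) 400 = -2400$)
$\left(395 - 316\right) b{\left(-22 \right)} = \left(395 - 316\right) \left(-2400\right) = 79 \left(-2400\right) = -189600$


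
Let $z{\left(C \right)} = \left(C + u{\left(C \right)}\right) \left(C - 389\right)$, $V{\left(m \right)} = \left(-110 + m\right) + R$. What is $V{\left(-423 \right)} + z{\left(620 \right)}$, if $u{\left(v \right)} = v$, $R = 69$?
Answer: $285976$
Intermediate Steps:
$V{\left(m \right)} = -41 + m$ ($V{\left(m \right)} = \left(-110 + m\right) + 69 = -41 + m$)
$z{\left(C \right)} = 2 C \left(-389 + C\right)$ ($z{\left(C \right)} = \left(C + C\right) \left(C - 389\right) = 2 C \left(-389 + C\right)$)
$V{\left(-423 \right)} + z{\left(620 \right)} = \left(-41 - 423\right) + 2 \cdot 620 \left(-389 + 620\right) = -464 + 2 \cdot 620 \cdot 231 = -464 + 286440 = 285976$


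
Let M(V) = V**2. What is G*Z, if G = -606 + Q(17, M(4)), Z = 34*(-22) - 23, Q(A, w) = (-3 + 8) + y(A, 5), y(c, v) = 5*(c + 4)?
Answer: 382416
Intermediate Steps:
y(c, v) = 20 + 5*c (y(c, v) = 5*(4 + c) = 20 + 5*c)
Q(A, w) = 25 + 5*A (Q(A, w) = (-3 + 8) + (20 + 5*A) = 5 + (20 + 5*A) = 25 + 5*A)
Z = -771 (Z = -748 - 23 = -771)
G = -496 (G = -606 + (25 + 5*17) = -606 + (25 + 85) = -606 + 110 = -496)
G*Z = -496*(-771) = 382416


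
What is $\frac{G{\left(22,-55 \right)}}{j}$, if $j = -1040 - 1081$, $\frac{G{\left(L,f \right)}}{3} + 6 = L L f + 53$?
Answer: $\frac{26573}{707} \approx 37.586$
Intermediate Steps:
$G{\left(L,f \right)} = 141 + 3 f L^{2}$ ($G{\left(L,f \right)} = -18 + 3 \left(L L f + 53\right) = -18 + 3 \left(L^{2} f + 53\right) = -18 + 3 \left(f L^{2} + 53\right) = -18 + 3 \left(53 + f L^{2}\right) = -18 + \left(159 + 3 f L^{2}\right) = 141 + 3 f L^{2}$)
$j = -2121$
$\frac{G{\left(22,-55 \right)}}{j} = \frac{141 + 3 \left(-55\right) 22^{2}}{-2121} = \left(141 + 3 \left(-55\right) 484\right) \left(- \frac{1}{2121}\right) = \left(141 - 79860\right) \left(- \frac{1}{2121}\right) = \left(-79719\right) \left(- \frac{1}{2121}\right) = \frac{26573}{707}$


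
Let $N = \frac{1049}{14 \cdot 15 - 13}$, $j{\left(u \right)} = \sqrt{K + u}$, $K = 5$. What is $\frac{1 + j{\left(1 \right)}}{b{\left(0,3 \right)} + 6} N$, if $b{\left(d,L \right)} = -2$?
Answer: $\frac{1049}{788} + \frac{1049 \sqrt{6}}{788} \approx 4.592$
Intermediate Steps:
$j{\left(u \right)} = \sqrt{5 + u}$
$N = \frac{1049}{197}$ ($N = \frac{1049}{210 - 13} = \frac{1049}{197} \approx 5.3249$)
$\frac{1 + j{\left(1 \right)}}{b{\left(0,3 \right)} + 6} N = \frac{1 + \sqrt{5 + 1}}{-2 + 6} \cdot \frac{1049}{197} = \frac{1 + \sqrt{6}}{4} \cdot \frac{1049}{197} = \left(1 + \sqrt{6}\right) \frac{1}{4} \cdot \frac{1049}{197} = \left(\frac{1}{4} + \frac{\sqrt{6}}{4}\right) \frac{1049}{197} = \frac{1049}{788} + \frac{1049 \sqrt{6}}{788}$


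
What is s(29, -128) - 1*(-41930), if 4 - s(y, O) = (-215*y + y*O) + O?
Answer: 52009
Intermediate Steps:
s(y, O) = 4 - O + 215*y - O*y (s(y, O) = 4 - ((-215*y + y*O) + O) = 4 - ((-215*y + O*y) + O) = 4 - (O - 215*y + O*y) = 4 + (-O + 215*y - O*y) = 4 - O + 215*y - O*y)
s(29, -128) - 1*(-41930) = (4 - 1*(-128) + 215*29 - 1*(-128)*29) - 1*(-41930) = (4 + 128 + 6235 + 3712) + 41930 = 10079 + 41930 = 52009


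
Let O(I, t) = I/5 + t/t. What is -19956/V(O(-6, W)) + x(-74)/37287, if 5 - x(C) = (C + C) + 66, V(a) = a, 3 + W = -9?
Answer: 1240165649/12429 ≈ 99780.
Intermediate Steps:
W = -12 (W = -3 - 9 = -12)
O(I, t) = 1 + I/5 (O(I, t) = I*(⅕) + 1 = I/5 + 1 = 1 + I/5)
x(C) = -61 - 2*C (x(C) = 5 - ((C + C) + 66) = 5 - (2*C + 66) = 5 - (66 + 2*C) = 5 + (-66 - 2*C) = -61 - 2*C)
-19956/V(O(-6, W)) + x(-74)/37287 = -19956/(1 + (⅕)*(-6)) + (-61 - 2*(-74))/37287 = -19956/(1 - 6/5) + (-61 + 148)*(1/37287) = -19956/(-⅕) + 87*(1/37287) = -19956*(-5) + 29/12429 = 99780 + 29/12429 = 1240165649/12429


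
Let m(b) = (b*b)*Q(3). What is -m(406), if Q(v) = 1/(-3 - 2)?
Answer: 164836/5 ≈ 32967.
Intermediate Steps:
Q(v) = -1/5 (Q(v) = 1/(-5) = -1/5)
m(b) = -b**2/5 (m(b) = (b*b)*(-1/5) = b**2*(-1/5) = -b**2/5)
-m(406) = -(-1)*406**2/5 = -(-1)*164836/5 = -1*(-164836/5) = 164836/5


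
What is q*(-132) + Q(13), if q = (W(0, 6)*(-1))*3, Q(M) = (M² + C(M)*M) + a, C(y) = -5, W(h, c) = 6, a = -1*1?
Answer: 2479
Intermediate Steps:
a = -1
Q(M) = -1 + M² - 5*M (Q(M) = (M² - 5*M) - 1 = -1 + M² - 5*M)
q = -18 (q = (6*(-1))*3 = -6*3 = -18)
q*(-132) + Q(13) = -18*(-132) + (-1 + 13² - 5*13) = 2376 + (-1 + 169 - 65) = 2376 + 103 = 2479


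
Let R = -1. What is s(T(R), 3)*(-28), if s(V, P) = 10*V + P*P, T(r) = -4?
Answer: 868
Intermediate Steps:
s(V, P) = P² + 10*V (s(V, P) = 10*V + P² = P² + 10*V)
s(T(R), 3)*(-28) = (3² + 10*(-4))*(-28) = (9 - 40)*(-28) = -31*(-28) = 868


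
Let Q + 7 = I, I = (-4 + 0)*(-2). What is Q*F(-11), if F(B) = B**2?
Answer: 121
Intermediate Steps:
I = 8 (I = -4*(-2) = 8)
Q = 1 (Q = -7 + 8 = 1)
Q*F(-11) = 1*(-11)**2 = 1*121 = 121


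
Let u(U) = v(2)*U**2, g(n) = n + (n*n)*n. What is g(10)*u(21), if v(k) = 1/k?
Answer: 222705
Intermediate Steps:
g(n) = n + n**3 (g(n) = n + n**2*n = n + n**3)
u(U) = U**2/2
g(10)*u(21) = (10 + 10**3)*((1/2)*21**2) = (10 + 1000)*((1/2)*441) = 1010*(441/2) = 222705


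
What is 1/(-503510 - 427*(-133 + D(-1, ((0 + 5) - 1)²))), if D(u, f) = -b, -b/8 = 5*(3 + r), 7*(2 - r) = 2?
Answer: -1/527239 ≈ -1.8967e-6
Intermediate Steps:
r = 12/7 (r = 2 - ⅐*2 = 2 - 2/7 = 12/7 ≈ 1.7143)
b = -1320/7 (b = -40*(3 + 12/7) = -40*33/7 = -8*165/7 = -1320/7 ≈ -188.57)
D(u, f) = 1320/7 (D(u, f) = -1*(-1320/7) = 1320/7)
1/(-503510 - 427*(-133 + D(-1, ((0 + 5) - 1)²))) = 1/(-503510 - 427*(-133 + 1320/7)) = 1/(-503510 - 427*389/7) = 1/(-503510 - 23729) = 1/(-527239) = -1/527239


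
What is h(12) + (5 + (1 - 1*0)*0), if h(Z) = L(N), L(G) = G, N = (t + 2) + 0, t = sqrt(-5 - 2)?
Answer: 7 + I*sqrt(7) ≈ 7.0 + 2.6458*I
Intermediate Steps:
t = I*sqrt(7) (t = sqrt(-7) = I*sqrt(7) ≈ 2.6458*I)
N = 2 + I*sqrt(7) (N = (I*sqrt(7) + 2) + 0 = (2 + I*sqrt(7)) + 0 = 2 + I*sqrt(7) ≈ 2.0 + 2.6458*I)
h(Z) = 2 + I*sqrt(7)
h(12) + (5 + (1 - 1*0)*0) = (2 + I*sqrt(7)) + (5 + (1 - 1*0)*0) = (2 + I*sqrt(7)) + (5 + (1 + 0)*0) = (2 + I*sqrt(7)) + (5 + 1*0) = (2 + I*sqrt(7)) + (5 + 0) = (2 + I*sqrt(7)) + 5 = 7 + I*sqrt(7)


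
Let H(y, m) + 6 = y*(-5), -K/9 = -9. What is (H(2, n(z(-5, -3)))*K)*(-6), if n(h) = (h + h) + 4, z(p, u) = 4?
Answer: 7776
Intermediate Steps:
K = 81 (K = -9*(-9) = 81)
n(h) = 4 + 2*h (n(h) = 2*h + 4 = 4 + 2*h)
H(y, m) = -6 - 5*y (H(y, m) = -6 + y*(-5) = -6 - 5*y)
(H(2, n(z(-5, -3)))*K)*(-6) = ((-6 - 5*2)*81)*(-6) = ((-6 - 10)*81)*(-6) = -16*81*(-6) = -1296*(-6) = 7776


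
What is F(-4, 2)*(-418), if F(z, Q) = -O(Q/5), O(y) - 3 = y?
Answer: 7106/5 ≈ 1421.2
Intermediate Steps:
O(y) = 3 + y
F(z, Q) = -3 - Q/5 (F(z, Q) = -(3 + Q/5) = -3 - Q/5)
F(-4, 2)*(-418) = (-3 - 1/5*2)*(-418) = (-3 - 2/5)*(-418) = -17/5*(-418) = 7106/5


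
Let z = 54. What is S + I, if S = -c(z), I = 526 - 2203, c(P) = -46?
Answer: -1631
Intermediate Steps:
I = -1677
S = 46 (S = -1*(-46) = 46)
S + I = 46 - 1677 = -1631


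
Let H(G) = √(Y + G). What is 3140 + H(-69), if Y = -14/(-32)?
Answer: 3140 + I*√1097/4 ≈ 3140.0 + 8.2802*I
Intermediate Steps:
Y = 7/16 (Y = -14*(-1/32) = 7/16 ≈ 0.43750)
H(G) = √(7/16 + G)
3140 + H(-69) = 3140 + √(7 + 16*(-69))/4 = 3140 + √(7 - 1104)/4 = 3140 + √(-1097)/4 = 3140 + (I*√1097)/4 = 3140 + I*√1097/4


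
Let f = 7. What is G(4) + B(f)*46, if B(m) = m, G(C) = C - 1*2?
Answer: 324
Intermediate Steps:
G(C) = -2 + C (G(C) = C - 2 = -2 + C)
G(4) + B(f)*46 = (-2 + 4) + 7*46 = 2 + 322 = 324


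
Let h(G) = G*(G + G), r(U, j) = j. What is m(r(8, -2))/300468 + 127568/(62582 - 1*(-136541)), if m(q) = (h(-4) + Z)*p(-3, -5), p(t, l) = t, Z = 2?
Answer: 6384965213/9971681594 ≈ 0.64031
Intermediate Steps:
h(G) = 2*G² (h(G) = G*(2*G) = 2*G²)
m(q) = -102 (m(q) = (2*(-4)² + 2)*(-3) = (2*16 + 2)*(-3) = (32 + 2)*(-3) = 34*(-3) = -102)
m(r(8, -2))/300468 + 127568/(62582 - 1*(-136541)) = -102/300468 + 127568/(62582 - 1*(-136541)) = -102*1/300468 + 127568/(62582 + 136541) = -17/50078 + 127568/199123 = 6384965213/9971681594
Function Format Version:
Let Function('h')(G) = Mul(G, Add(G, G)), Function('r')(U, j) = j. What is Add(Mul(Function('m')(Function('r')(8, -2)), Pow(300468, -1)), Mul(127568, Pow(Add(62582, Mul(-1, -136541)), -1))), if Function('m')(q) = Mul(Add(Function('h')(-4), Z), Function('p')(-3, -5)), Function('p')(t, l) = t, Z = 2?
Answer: Rational(6384965213, 9971681594) ≈ 0.64031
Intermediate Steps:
Function('h')(G) = Mul(2, Pow(G, 2)) (Function('h')(G) = Mul(G, Mul(2, G)) = Mul(2, Pow(G, 2)))
Function('m')(q) = -102 (Function('m')(q) = Mul(Add(Mul(2, Pow(-4, 2)), 2), -3) = Mul(Add(Mul(2, 16), 2), -3) = Mul(Add(32, 2), -3) = Mul(34, -3) = -102)
Add(Mul(Function('m')(Function('r')(8, -2)), Pow(300468, -1)), Mul(127568, Pow(Add(62582, Mul(-1, -136541)), -1))) = Add(Mul(-102, Pow(300468, -1)), Mul(127568, Pow(Add(62582, Mul(-1, -136541)), -1))) = Add(Mul(-102, Rational(1, 300468)), Mul(127568, Pow(Add(62582, 136541), -1))) = Add(Rational(-17, 50078), Mul(127568, Pow(199123, -1))) = Add(Rational(-17, 50078), Mul(127568, Rational(1, 199123))) = Add(Rational(-17, 50078), Rational(127568, 199123)) = Rational(6384965213, 9971681594)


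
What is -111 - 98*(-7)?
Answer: 575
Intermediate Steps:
-111 - 98*(-7) = -111 + 686 = 575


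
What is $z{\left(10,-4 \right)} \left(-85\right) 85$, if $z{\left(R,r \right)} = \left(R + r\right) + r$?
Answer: $-14450$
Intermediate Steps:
$z{\left(R,r \right)} = R + 2 r$
$z{\left(10,-4 \right)} \left(-85\right) 85 = \left(10 + 2 \left(-4\right)\right) \left(-85\right) 85 = \left(10 - 8\right) \left(-85\right) 85 = 2 \left(-85\right) 85 = \left(-170\right) 85 = -14450$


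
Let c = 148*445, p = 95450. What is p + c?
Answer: 161310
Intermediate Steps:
c = 65860
p + c = 95450 + 65860 = 161310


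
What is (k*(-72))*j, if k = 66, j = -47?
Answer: 223344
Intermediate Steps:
(k*(-72))*j = (66*(-72))*(-47) = -4752*(-47) = 223344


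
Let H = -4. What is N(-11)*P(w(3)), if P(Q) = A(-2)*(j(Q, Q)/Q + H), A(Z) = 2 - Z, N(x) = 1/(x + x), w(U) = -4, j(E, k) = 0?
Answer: 8/11 ≈ 0.72727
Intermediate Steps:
N(x) = 1/(2*x)
P(Q) = -16 (P(Q) = (2 - 1*(-2))*(0/Q - 4) = (2 + 2)*(0 - 4) = 4*(-4) = -16)
N(-11)*P(w(3)) = ((1/2)/(-11))*(-16) = ((1/2)*(-1/11))*(-16) = -1/22*(-16) = 8/11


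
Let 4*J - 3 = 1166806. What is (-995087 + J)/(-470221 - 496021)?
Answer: 2813539/3864968 ≈ 0.72796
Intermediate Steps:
J = 1166809/4 (J = ¾ + (¼)*1166806 = ¾ + 583403/2 = 1166809/4 ≈ 2.9170e+5)
(-995087 + J)/(-470221 - 496021) = (-995087 + 1166809/4)/(-470221 - 496021) = -2813539/4/(-966242) = -2813539/4*(-1/966242) = 2813539/3864968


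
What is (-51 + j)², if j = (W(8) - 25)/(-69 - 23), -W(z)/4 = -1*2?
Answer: 21855625/8464 ≈ 2582.2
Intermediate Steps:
W(z) = 8 (W(z) = -(-4)*2 = -4*(-2) = 8)
j = 17/92 (j = (8 - 25)/(-69 - 23) = -17/(-92) = -17*(-1/92) = 17/92 ≈ 0.18478)
(-51 + j)² = (-51 + 17/92)² = (-4675/92)² = 21855625/8464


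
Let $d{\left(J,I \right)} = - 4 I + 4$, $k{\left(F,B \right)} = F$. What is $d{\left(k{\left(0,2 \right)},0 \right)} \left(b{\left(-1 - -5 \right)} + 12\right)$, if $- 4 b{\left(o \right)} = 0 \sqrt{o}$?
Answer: $48$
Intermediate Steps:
$d{\left(J,I \right)} = 4 - 4 I$
$b{\left(o \right)} = 0$ ($b{\left(o \right)} = - \frac{0 \sqrt{o}}{4} = \left(- \frac{1}{4}\right) 0 = 0$)
$d{\left(k{\left(0,2 \right)},0 \right)} \left(b{\left(-1 - -5 \right)} + 12\right) = \left(4 - 0\right) \left(0 + 12\right) = \left(4 + 0\right) 12 = 4 \cdot 12 = 48$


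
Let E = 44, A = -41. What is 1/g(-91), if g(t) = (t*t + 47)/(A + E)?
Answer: 1/2776 ≈ 0.00036023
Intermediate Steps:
g(t) = 47/3 + t**2/3 (g(t) = (t*t + 47)/(-41 + 44) = (t**2 + 47)/3 = (47 + t**2)*(1/3) = 47/3 + t**2/3)
1/g(-91) = 1/(47/3 + (1/3)*(-91)**2) = 1/(47/3 + (1/3)*8281) = 1/(47/3 + 8281/3) = 1/2776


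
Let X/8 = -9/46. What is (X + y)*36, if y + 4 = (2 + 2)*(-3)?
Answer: -14544/23 ≈ -632.35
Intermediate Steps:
X = -36/23 (X = 8*(-9/46) = -36/23 ≈ -1.5652)
y = -16 (y = -4 + (2 + 2)*(-3) = -4 + 4*(-3) = -4 - 12 = -16)
(X + y)*36 = (-36/23 - 16)*36 = -404/23*36 = -14544/23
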